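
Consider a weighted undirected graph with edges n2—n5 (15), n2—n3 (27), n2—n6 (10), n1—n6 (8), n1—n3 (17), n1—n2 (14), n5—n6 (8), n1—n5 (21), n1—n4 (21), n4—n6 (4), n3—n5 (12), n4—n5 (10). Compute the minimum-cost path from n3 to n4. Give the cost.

22

Comparing a few candidate routes:
n3 - n5 - n4: 12 + 10 = 22
n3 - n5 - n6 - n4: 12 + 8 + 4 = 24
n3 - n5 - n2 - n6 - n4: 12 + 15 + 10 + 4 = 41
n3 - n1 - n4: 17 + 21 = 38
n3 - n1 - n6 - n4: 17 + 8 + 4 = 29
n3 - n2 - n6 - n4: 27 + 10 + 4 = 41
Best route has total 22.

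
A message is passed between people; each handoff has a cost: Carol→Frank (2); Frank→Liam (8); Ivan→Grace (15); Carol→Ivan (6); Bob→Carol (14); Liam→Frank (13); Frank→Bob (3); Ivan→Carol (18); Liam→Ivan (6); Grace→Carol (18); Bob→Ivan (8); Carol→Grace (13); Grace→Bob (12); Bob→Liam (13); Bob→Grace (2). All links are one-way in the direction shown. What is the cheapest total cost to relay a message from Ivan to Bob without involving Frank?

Routes from Ivan to Bob avoiding Frank:
Ivan-Carol-Grace-Bob: 18 + 13 + 12 = 43
Ivan-Grace-Bob: 15 + 12 = 27
Shortest: 27.

27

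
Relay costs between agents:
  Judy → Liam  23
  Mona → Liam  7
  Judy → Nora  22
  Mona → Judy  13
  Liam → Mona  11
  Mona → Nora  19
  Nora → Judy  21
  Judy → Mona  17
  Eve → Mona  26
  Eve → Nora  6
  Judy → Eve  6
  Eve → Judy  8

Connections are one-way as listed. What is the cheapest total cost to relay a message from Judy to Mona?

Routes from Judy to Mona:
Judy -> Mona: 17
Judy -> Eve -> Mona: 6 + 26 = 32
Judy -> Liam -> Mona: 23 + 11 = 34
Shortest: 17.

17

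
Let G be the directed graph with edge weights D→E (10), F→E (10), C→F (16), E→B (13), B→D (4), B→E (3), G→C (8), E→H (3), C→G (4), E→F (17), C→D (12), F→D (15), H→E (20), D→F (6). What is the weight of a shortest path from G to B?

Checking several routes:
G → C → D → E → B: 8 + 12 + 10 + 13 = 43
G → C → F → E → B: 8 + 16 + 10 + 13 = 47
G → C → D → F → E → B: 8 + 12 + 6 + 10 + 13 = 49
Best route has total 43.

43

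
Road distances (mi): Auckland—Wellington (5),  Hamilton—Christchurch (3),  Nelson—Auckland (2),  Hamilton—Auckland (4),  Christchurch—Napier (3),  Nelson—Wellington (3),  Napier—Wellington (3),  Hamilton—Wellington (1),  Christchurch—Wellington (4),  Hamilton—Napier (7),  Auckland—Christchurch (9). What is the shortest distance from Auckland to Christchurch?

7

Some routes from Auckland to Christchurch:
Auckland - Nelson - Wellington - Christchurch: 2 + 3 + 4 = 9
Auckland - Nelson - Wellington - Hamilton - Christchurch: 2 + 3 + 1 + 3 = 9
Auckland - Hamilton - Christchurch: 4 + 3 = 7
Auckland - Hamilton - Wellington - Christchurch: 4 + 1 + 4 = 9
Shortest: 7 mi.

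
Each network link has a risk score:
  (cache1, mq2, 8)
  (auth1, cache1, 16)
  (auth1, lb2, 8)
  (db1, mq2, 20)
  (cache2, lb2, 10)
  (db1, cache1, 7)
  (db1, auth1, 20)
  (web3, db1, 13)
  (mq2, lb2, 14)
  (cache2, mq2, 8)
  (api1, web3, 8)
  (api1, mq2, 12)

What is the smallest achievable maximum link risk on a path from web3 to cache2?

Some routes from web3 to cache2:
web3 -> db1 -> cache1 -> auth1 -> lb2 -> mq2 -> cache2: max(13, 7, 16, 8, 14, 8) = 16
web3 -> api1 -> mq2 -> lb2 -> cache2: max(8, 12, 14, 10) = 14
web3 -> db1 -> cache1 -> mq2 -> cache2: max(13, 7, 8, 8) = 13
web3 -> api1 -> mq2 -> cache2: max(8, 12, 8) = 12
web3 -> db1 -> cache1 -> mq2 -> lb2 -> cache2: max(13, 7, 8, 14, 10) = 14
web3 -> api1 -> mq2 -> cache1 -> auth1 -> lb2 -> cache2: max(8, 12, 8, 16, 8, 10) = 16
Smallest bottleneck: 12.

12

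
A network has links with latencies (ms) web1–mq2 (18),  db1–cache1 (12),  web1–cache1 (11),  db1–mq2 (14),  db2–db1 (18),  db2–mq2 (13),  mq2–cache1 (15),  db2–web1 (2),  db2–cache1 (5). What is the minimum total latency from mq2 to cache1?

15

Comparing a few candidate routes:
mq2→cache1: 15
mq2→web1→db2→cache1: 18 + 2 + 5 = 25
mq2→db2→web1→cache1: 13 + 2 + 11 = 26
mq2→db2→cache1: 13 + 5 = 18
mq2→db1→cache1: 14 + 12 = 26
Shortest: 15 ms.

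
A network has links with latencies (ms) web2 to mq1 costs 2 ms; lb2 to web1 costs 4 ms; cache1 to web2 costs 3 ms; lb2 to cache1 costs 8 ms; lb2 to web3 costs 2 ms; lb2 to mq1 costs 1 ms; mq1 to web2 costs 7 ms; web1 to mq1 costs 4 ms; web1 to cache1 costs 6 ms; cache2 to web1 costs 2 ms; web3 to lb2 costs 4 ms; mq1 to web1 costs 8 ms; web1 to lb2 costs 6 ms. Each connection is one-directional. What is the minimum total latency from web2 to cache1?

Routes from web2 to cache1:
web2→mq1→web1→lb2→cache1: 2 + 8 + 6 + 8 = 24
web2→mq1→web1→cache1: 2 + 8 + 6 = 16
Best route has total 16 ms.

16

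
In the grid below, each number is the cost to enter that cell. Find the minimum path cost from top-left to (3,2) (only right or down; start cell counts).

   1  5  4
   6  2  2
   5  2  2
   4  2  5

One optimal route is [0,0] → [0,1] → [1,1] → [1,2] → [2,2] → [3,2].
Its cost is 1 + 5 + 2 + 2 + 2 + 5 = 17.

17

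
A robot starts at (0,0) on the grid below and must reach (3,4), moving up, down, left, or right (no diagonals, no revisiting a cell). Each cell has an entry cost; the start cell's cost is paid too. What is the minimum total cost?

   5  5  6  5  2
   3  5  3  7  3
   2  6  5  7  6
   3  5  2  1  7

28

One optimal route is [0,0] → [1,0] → [2,0] → [3,0] → [3,1] → [3,2] → [3,3] → [3,4].
Its cost is 5 + 3 + 2 + 3 + 5 + 2 + 1 + 7 = 28.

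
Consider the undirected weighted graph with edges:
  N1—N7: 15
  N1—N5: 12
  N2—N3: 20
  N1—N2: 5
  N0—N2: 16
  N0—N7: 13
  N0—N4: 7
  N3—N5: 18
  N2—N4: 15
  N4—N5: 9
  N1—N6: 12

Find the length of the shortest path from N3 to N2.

Comparing a few candidate routes:
N3→N5→N4→N0→N7→N1→N2: 18 + 9 + 7 + 13 + 15 + 5 = 67
N3→N5→N1→N2: 18 + 12 + 5 = 35
N3→N5→N4→N0→N2: 18 + 9 + 7 + 16 = 50
N3→N5→N4→N2: 18 + 9 + 15 = 42
N3→N2: 20
Shortest: 20.

20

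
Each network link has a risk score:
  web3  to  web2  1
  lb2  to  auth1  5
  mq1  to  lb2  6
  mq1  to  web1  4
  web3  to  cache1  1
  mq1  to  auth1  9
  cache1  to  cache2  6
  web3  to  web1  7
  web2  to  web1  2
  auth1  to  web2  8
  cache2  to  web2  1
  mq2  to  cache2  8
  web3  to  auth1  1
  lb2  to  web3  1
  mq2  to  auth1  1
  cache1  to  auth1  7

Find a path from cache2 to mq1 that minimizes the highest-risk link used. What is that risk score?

Checking several routes:
cache2 → cache1 → web3 → lb2 → mq1: max(6, 1, 1, 6) = 6
cache2 → web2 → web3 → lb2 → mq1: max(1, 1, 1, 6) = 6
cache2 → web2 → web1 → mq1: max(1, 2, 4) = 4
cache2 → cache1 → web3 → web2 → web1 → mq1: max(6, 1, 1, 2, 4) = 6
cache2 → cache1 → web3 → auth1 → lb2 → mq1: max(6, 1, 1, 5, 6) = 6
cache2 → web2 → web3 → auth1 → lb2 → mq1: max(1, 1, 1, 5, 6) = 6
Best route has worst link 4.

4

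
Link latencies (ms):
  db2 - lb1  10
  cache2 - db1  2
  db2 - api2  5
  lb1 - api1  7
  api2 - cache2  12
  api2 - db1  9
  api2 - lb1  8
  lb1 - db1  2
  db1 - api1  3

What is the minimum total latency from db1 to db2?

A few of the db1→db2 routes:
db1→lb1→db2: 2 + 10 = 12
db1→api2→db2: 9 + 5 = 14
db1→cache2→api2→db2: 2 + 12 + 5 = 19
db1→lb1→api2→db2: 2 + 8 + 5 = 15
The minimum is 12 ms.

12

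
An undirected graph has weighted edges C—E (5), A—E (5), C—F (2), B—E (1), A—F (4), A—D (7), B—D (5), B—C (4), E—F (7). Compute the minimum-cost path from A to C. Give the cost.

Checking several routes:
A - E - F - C: 5 + 7 + 2 = 14
A - E - C: 5 + 5 = 10
A - F - C: 4 + 2 = 6
A - E - B - C: 5 + 1 + 4 = 10
The minimum is 6.

6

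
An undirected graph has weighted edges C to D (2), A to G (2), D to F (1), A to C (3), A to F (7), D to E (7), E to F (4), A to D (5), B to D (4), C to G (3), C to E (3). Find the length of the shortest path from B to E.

9

A few of the B→E routes:
B - D - E: 4 + 7 = 11
B - D - F - E: 4 + 1 + 4 = 9
B - D - C - E: 4 + 2 + 3 = 9
Best route has total 9.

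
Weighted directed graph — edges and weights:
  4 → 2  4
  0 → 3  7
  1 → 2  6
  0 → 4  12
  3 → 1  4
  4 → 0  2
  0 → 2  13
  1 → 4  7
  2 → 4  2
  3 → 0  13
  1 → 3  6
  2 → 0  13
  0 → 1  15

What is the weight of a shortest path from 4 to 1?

13

Paths from 4 to 1:
4 → 0 → 1: 2 + 15 = 17
4 → 0 → 3 → 1: 2 + 7 + 4 = 13
4 → 2 → 0 → 3 → 1: 4 + 13 + 7 + 4 = 28
4 → 2 → 0 → 1: 4 + 13 + 15 = 32
Best route has total 13.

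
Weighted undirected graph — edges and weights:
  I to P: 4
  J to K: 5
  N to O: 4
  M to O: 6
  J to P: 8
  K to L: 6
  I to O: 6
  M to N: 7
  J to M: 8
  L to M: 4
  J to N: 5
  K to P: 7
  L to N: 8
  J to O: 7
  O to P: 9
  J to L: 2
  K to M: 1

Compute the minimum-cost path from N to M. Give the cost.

7

Comparing a few candidate routes:
N→J→K→M: 5 + 5 + 1 = 11
N→O→M: 4 + 6 = 10
N→J→L→M: 5 + 2 + 4 = 11
N→M: 7
Shortest: 7.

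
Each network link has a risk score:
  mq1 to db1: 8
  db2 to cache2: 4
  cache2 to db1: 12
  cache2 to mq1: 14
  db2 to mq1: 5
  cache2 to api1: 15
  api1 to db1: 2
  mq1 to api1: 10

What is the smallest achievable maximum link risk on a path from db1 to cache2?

8

A few of the db1→cache2 routes:
db1 - api1 - mq1 - cache2: max(2, 10, 14) = 14
db1 - cache2: max(12) = 12
db1 - mq1 - db2 - cache2: max(8, 5, 4) = 8
db1 - api1 - mq1 - db2 - cache2: max(2, 10, 5, 4) = 10
Smallest bottleneck: 8.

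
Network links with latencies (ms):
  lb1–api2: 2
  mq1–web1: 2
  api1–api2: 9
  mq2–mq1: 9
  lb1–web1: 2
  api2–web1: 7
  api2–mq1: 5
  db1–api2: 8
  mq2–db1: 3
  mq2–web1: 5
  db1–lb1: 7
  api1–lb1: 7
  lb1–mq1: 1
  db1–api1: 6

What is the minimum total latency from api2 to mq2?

9

Checking several routes:
api2-mq1-web1-mq2: 5 + 2 + 5 = 12
api2-lb1-web1-mq2: 2 + 2 + 5 = 9
api2-lb1-mq1-mq2: 2 + 1 + 9 = 12
api2-lb1-db1-mq2: 2 + 7 + 3 = 12
api2-db1-mq2: 8 + 3 = 11
api2-lb1-mq1-web1-mq2: 2 + 1 + 2 + 5 = 10
The minimum is 9 ms.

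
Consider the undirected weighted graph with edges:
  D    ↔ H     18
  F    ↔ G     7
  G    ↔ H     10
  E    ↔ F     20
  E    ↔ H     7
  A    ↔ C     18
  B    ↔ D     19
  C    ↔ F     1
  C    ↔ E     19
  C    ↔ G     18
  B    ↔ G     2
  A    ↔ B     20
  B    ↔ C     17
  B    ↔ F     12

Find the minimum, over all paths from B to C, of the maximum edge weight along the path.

7

A few of the B→C routes:
B-F-C: max(12, 1) = 12
B-G-F-C: max(2, 7, 1) = 7
B-F-G-C: max(12, 7, 18) = 18
B-G-C: max(2, 18) = 18
B-C: max(17) = 17
The minimum achievable maximum is 7.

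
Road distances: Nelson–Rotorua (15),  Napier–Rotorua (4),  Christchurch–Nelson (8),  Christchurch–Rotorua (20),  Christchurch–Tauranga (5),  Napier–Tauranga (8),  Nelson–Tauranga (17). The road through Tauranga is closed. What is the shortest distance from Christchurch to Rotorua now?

20

Paths from Christchurch to Rotorua avoiding Tauranga:
Christchurch - Nelson - Rotorua: 8 + 15 = 23
Christchurch - Rotorua: 20
The minimum is 20.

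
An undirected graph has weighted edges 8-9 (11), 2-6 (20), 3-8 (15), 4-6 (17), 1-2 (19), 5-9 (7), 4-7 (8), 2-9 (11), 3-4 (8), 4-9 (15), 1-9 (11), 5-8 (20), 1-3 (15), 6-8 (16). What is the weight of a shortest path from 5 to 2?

Some routes from 5 to 2:
5→8→9→2: 20 + 11 + 11 = 42
5→9→2: 7 + 11 = 18
5→9→1→2: 7 + 11 + 19 = 37
Best route has total 18.

18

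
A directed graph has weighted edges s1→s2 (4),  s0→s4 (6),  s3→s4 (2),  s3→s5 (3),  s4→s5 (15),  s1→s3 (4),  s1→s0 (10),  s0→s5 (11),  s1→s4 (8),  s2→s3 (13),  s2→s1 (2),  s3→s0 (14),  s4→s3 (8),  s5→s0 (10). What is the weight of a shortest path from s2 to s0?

Comparing a few candidate routes:
s2→s1→s4→s3→s5→s0: 2 + 8 + 8 + 3 + 10 = 31
s2→s3→s0: 13 + 14 = 27
s2→s3→s5→s0: 13 + 3 + 10 = 26
s2→s1→s3→s5→s0: 2 + 4 + 3 + 10 = 19
s2→s1→s3→s0: 2 + 4 + 14 = 20
s2→s1→s0: 2 + 10 = 12
Shortest: 12.

12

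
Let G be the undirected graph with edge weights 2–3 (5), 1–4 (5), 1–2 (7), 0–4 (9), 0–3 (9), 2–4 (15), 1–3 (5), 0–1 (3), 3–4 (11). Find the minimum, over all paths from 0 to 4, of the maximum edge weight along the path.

Some routes from 0 to 4:
0 -> 3 -> 4: max(9, 11) = 11
0 -> 3 -> 2 -> 1 -> 4: max(9, 5, 7, 5) = 9
0 -> 1 -> 4: max(3, 5) = 5
0 -> 1 -> 2 -> 3 -> 4: max(3, 7, 5, 11) = 11
0 -> 3 -> 1 -> 4: max(9, 5, 5) = 9
0 -> 4: max(9) = 9
The minimum achievable maximum is 5.

5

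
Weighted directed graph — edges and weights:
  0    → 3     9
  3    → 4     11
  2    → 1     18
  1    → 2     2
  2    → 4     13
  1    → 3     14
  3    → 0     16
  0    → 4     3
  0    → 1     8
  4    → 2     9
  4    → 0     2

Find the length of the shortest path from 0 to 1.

8

Paths from 0 to 1:
0 -> 1: 8
0 -> 4 -> 2 -> 1: 3 + 9 + 18 = 30
0 -> 3 -> 4 -> 2 -> 1: 9 + 11 + 9 + 18 = 47
Best route has total 8.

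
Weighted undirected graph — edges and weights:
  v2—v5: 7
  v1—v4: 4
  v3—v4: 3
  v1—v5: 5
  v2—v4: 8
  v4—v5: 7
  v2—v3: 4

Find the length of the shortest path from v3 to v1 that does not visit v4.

16

Routes from v3 to v1 avoiding v4:
v3 - v2 - v5 - v1: 4 + 7 + 5 = 16
The minimum is 16.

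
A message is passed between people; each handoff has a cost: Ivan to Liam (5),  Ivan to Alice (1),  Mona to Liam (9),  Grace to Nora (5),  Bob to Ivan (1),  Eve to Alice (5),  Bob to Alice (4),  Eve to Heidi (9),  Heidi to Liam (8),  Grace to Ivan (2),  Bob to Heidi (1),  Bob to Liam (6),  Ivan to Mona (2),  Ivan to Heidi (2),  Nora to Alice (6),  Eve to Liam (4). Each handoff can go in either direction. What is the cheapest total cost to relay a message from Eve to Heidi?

8

Some routes from Eve to Heidi:
Eve-Alice-Ivan-Heidi: 5 + 1 + 2 = 8
Eve-Alice-Bob-Heidi: 5 + 4 + 1 = 10
Eve-Alice-Ivan-Bob-Heidi: 5 + 1 + 1 + 1 = 8
Eve-Heidi: 9
Eve-Liam-Bob-Heidi: 4 + 6 + 1 = 11
The minimum is 8.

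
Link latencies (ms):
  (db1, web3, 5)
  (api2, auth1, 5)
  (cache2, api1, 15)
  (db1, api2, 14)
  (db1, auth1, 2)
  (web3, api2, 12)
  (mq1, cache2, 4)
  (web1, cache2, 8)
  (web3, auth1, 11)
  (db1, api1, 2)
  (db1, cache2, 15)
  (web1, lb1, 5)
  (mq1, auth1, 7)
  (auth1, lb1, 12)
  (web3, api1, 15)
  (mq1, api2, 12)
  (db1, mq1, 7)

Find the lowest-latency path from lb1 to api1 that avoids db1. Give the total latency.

Some routes from lb1 to api1 avoiding db1:
lb1 → auth1 → api2 → web3 → api1: 12 + 5 + 12 + 15 = 44
lb1 → auth1 → web3 → api1: 12 + 11 + 15 = 38
lb1 → auth1 → mq1 → cache2 → api1: 12 + 7 + 4 + 15 = 38
lb1 → web1 → cache2 → api1: 5 + 8 + 15 = 28
lb1 → auth1 → api2 → mq1 → cache2 → api1: 12 + 5 + 12 + 4 + 15 = 48
The minimum is 28 ms.

28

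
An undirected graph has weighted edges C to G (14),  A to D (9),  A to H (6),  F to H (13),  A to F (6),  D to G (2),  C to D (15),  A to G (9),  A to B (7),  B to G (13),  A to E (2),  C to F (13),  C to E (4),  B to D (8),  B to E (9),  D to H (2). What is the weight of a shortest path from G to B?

A few of the G→B routes:
G-D-B: 2 + 8 = 10
G-B: 13
G-A-B: 9 + 7 = 16
G-D-H-A-B: 2 + 2 + 6 + 7 = 17
Best route has total 10.

10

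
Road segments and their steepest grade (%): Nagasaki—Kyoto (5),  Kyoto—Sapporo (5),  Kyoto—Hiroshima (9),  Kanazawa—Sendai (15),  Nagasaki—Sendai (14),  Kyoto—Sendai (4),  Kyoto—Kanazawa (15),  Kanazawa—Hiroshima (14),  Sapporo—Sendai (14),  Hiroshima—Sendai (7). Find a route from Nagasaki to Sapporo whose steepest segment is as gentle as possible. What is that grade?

5

Some routes from Nagasaki to Sapporo:
Nagasaki-Sendai-Hiroshima-Kyoto-Sapporo: max(14, 7, 9, 5) = 14
Nagasaki-Kyoto-Sapporo: max(5, 5) = 5
Nagasaki-Sendai-Sapporo: max(14, 14) = 14
Smallest bottleneck: 5%.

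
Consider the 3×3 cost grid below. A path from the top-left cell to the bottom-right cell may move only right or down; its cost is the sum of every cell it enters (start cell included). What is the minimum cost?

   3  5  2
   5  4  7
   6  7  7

24

Best path: [0,0]→[0,1]→[0,2]→[1,2]→[2,2]
Cost: 3 + 5 + 2 + 7 + 7 = 24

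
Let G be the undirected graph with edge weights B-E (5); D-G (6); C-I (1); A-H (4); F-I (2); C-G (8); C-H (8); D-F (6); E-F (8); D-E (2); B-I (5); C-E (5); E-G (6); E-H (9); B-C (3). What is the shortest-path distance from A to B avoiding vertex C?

Routes from A to B avoiding C:
A→H→E→D→F→I→B: 4 + 9 + 2 + 6 + 2 + 5 = 28
A→H→E→G→D→F→I→B: 4 + 9 + 6 + 6 + 6 + 2 + 5 = 38
A→H→E→B: 4 + 9 + 5 = 18
A→H→E→F→I→B: 4 + 9 + 8 + 2 + 5 = 28
Best route has total 18.

18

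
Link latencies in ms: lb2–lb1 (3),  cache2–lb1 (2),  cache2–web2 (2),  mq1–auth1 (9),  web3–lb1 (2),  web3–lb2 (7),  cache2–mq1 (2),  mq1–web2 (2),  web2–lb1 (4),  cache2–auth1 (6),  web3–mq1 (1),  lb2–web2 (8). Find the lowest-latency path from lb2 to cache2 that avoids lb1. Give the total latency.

10

Comparing a few candidate routes:
lb2 → web3 → mq1 → cache2: 7 + 1 + 2 = 10
lb2 → web2 → cache2: 8 + 2 = 10
lb2 → web2 → mq1 → cache2: 8 + 2 + 2 = 12
Best route has total 10 ms.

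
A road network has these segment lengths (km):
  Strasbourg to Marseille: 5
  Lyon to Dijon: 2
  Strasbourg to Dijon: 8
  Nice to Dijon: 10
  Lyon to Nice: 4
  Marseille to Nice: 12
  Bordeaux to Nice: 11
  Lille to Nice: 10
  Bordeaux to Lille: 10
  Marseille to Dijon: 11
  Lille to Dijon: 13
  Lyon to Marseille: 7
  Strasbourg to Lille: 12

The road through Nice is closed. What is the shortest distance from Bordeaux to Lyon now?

A few of the Bordeaux→Lyon routes:
Bordeaux→Lille→Strasbourg→Marseille→Dijon→Lyon: 10 + 12 + 5 + 11 + 2 = 40
Bordeaux→Lille→Strasbourg→Dijon→Lyon: 10 + 12 + 8 + 2 = 32
Bordeaux→Lille→Strasbourg→Marseille→Lyon: 10 + 12 + 5 + 7 = 34
Bordeaux→Lille→Dijon→Lyon: 10 + 13 + 2 = 25
Shortest: 25 km.

25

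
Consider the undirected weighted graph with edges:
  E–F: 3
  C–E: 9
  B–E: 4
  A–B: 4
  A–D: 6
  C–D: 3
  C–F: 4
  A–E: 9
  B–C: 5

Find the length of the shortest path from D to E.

A few of the D→E routes:
D - C - F - E: 3 + 4 + 3 = 10
D - C - E: 3 + 9 = 12
D - C - B - E: 3 + 5 + 4 = 12
D - A - B - E: 6 + 4 + 4 = 14
Best route has total 10.

10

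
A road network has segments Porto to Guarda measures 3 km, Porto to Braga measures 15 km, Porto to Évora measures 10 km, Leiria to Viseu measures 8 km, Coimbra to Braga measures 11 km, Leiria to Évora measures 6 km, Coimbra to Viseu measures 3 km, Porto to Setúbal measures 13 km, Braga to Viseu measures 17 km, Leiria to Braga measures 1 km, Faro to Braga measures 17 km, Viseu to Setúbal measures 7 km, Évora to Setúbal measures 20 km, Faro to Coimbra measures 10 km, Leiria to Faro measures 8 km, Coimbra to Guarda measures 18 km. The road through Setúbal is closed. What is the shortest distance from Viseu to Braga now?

9

A few of the Viseu→Braga routes:
Viseu → Coimbra → Faro → Leiria → Braga: 3 + 10 + 8 + 1 = 22
Viseu → Coimbra → Faro → Braga: 3 + 10 + 17 = 30
Viseu → Leiria → Braga: 8 + 1 = 9
Viseu → Braga: 17
Viseu → Coimbra → Braga: 3 + 11 = 14
Shortest: 9 km.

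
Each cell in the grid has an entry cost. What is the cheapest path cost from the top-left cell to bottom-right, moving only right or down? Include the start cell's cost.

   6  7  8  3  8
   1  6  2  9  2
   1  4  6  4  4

26

Best path: (0,0)→(1,0)→(2,0)→(2,1)→(2,2)→(2,3)→(2,4)
Cost: 6 + 1 + 1 + 4 + 6 + 4 + 4 = 26
(Top row then right column would cost 38.)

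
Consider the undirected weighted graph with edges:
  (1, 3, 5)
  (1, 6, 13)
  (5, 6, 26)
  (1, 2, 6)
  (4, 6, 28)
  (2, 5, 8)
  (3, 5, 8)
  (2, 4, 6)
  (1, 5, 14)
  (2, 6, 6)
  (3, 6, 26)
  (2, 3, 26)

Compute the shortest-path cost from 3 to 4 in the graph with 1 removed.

Comparing a few candidate routes:
3 -> 5 -> 2 -> 4: 8 + 8 + 6 = 22
3 -> 6 -> 2 -> 4: 26 + 6 + 6 = 38
3 -> 2 -> 4: 26 + 6 = 32
Shortest: 22.

22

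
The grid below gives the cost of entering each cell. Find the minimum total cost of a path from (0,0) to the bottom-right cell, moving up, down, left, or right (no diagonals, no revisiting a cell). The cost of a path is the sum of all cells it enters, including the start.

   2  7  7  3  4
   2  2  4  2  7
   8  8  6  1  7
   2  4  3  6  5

24

Cheapest: (0,0) → (1,0) → (1,1) → (1,2) → (1,3) → (2,3) → (3,3) → (3,4)
  2 + 2 + 2 + 4 + 2 + 1 + 6 + 5 = 24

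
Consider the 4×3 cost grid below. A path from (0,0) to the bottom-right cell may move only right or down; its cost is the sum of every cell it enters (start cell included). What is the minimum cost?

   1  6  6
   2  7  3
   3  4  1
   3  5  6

Path r0c0→r1c0→r2c0→r2c1→r2c2→r3c2: 1 + 2 + 3 + 4 + 1 + 6 = 17.
(Top row then right column would cost 23.)

17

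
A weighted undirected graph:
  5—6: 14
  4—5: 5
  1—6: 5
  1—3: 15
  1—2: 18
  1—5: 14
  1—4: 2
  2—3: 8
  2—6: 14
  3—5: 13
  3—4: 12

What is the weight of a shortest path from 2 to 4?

Some routes from 2 to 4:
2 -> 3 -> 1 -> 4: 8 + 15 + 2 = 25
2 -> 3 -> 4: 8 + 12 = 20
2 -> 3 -> 5 -> 4: 8 + 13 + 5 = 26
2 -> 6 -> 1 -> 4: 14 + 5 + 2 = 21
2 -> 1 -> 4: 18 + 2 = 20
Best route has total 20.

20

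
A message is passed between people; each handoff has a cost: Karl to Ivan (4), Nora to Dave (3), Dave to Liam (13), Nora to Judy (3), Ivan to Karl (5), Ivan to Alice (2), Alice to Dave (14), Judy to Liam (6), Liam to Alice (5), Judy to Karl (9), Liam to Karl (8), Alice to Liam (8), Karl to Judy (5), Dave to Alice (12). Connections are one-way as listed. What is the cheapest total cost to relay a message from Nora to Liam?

Paths from Nora to Liam:
Nora-Judy-Liam: 3 + 6 = 9
Nora-Judy-Karl-Ivan-Alice-Liam: 3 + 9 + 4 + 2 + 8 = 26
Nora-Dave-Alice-Liam: 3 + 12 + 8 = 23
Nora-Dave-Liam: 3 + 13 = 16
Nora-Judy-Karl-Ivan-Alice-Dave-Liam: 3 + 9 + 4 + 2 + 14 + 13 = 45
Shortest: 9.

9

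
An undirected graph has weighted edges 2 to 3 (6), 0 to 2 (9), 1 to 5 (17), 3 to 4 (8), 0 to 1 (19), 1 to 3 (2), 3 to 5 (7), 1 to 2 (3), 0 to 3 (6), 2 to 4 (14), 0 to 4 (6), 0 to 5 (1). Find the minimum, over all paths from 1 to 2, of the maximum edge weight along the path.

Comparing a few candidate routes:
1 -> 3 -> 4 -> 0 -> 2: max(2, 8, 6, 9) = 9
1 -> 3 -> 0 -> 2: max(2, 6, 9) = 9
1 -> 3 -> 5 -> 0 -> 2: max(2, 7, 1, 9) = 9
1 -> 2: max(3) = 3
1 -> 3 -> 2: max(2, 6) = 6
Best route has worst link 3.

3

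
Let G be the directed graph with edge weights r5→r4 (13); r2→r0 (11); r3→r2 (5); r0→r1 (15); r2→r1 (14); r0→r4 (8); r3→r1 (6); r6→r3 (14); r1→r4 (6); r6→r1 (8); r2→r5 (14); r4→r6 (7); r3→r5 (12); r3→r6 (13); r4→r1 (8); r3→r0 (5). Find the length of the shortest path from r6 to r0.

Paths from r6 to r0:
r6→r3→r0: 14 + 5 = 19
r6→r3→r2→r0: 14 + 5 + 11 = 30
Shortest: 19.

19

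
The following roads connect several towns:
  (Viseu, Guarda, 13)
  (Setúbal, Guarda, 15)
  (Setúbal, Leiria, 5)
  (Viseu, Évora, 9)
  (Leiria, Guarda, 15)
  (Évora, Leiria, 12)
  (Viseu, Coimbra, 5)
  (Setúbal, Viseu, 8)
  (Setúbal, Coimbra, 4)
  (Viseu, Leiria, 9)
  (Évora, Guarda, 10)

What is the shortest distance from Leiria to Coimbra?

A few of the Leiria→Coimbra routes:
Leiria → Setúbal → Coimbra: 5 + 4 = 9
Leiria → Évora → Viseu → Coimbra: 12 + 9 + 5 = 26
Leiria → Setúbal → Viseu → Coimbra: 5 + 8 + 5 = 18
Leiria → Viseu → Coimbra: 9 + 5 = 14
Leiria → Viseu → Setúbal → Coimbra: 9 + 8 + 4 = 21
Best route has total 9.

9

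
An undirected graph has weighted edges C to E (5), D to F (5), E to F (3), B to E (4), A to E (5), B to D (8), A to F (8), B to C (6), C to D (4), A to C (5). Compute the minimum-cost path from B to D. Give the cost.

8

Checking several routes:
B-C-D: 6 + 4 = 10
B-E-F-D: 4 + 3 + 5 = 12
B-D: 8
Best route has total 8.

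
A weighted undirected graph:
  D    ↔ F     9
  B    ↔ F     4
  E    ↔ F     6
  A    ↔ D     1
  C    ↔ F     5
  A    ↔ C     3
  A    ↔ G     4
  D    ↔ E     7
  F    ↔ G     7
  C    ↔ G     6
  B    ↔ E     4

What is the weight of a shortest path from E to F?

Comparing a few candidate routes:
E → D → A → G → F: 7 + 1 + 4 + 7 = 19
E → B → F: 4 + 4 = 8
E → F: 6
E → D → A → C → F: 7 + 1 + 3 + 5 = 16
E → D → F: 7 + 9 = 16
Best route has total 6.

6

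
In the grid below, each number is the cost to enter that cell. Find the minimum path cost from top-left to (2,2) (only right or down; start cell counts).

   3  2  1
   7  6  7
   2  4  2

15

One optimal route is r0c0 → r0c1 → r0c2 → r1c2 → r2c2.
Its cost is 3 + 2 + 1 + 7 + 2 = 15.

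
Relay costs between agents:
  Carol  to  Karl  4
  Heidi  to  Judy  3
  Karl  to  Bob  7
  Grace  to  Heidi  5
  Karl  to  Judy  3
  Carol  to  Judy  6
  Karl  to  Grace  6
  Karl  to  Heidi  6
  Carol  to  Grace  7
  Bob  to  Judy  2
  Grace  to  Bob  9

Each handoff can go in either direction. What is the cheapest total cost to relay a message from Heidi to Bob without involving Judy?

Checking several routes:
Heidi - Karl - Grace - Bob: 6 + 6 + 9 = 21
Heidi - Grace - Karl - Bob: 5 + 6 + 7 = 18
Heidi - Grace - Bob: 5 + 9 = 14
Heidi - Grace - Carol - Karl - Bob: 5 + 7 + 4 + 7 = 23
Heidi - Karl - Bob: 6 + 7 = 13
Shortest: 13.

13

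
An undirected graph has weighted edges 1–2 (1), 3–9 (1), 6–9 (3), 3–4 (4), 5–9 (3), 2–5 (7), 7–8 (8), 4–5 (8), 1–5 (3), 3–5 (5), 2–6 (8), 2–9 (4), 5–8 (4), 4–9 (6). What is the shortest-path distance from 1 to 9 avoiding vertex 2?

Comparing a few candidate routes:
1 - 5 - 3 - 9: 3 + 5 + 1 = 9
1 - 5 - 4 - 3 - 9: 3 + 8 + 4 + 1 = 16
1 - 5 - 4 - 9: 3 + 8 + 6 = 17
1 - 5 - 9: 3 + 3 = 6
The minimum is 6.

6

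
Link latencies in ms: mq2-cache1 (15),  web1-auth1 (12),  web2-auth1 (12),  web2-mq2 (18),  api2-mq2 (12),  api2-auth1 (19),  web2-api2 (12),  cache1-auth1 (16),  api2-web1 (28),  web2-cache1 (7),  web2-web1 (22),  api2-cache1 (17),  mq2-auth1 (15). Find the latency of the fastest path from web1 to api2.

28

Checking several routes:
web1→auth1→api2: 12 + 19 = 31
web1→api2: 28
web1→auth1→web2→api2: 12 + 12 + 12 = 36
web1→web2→api2: 22 + 12 = 34
Best route has total 28 ms.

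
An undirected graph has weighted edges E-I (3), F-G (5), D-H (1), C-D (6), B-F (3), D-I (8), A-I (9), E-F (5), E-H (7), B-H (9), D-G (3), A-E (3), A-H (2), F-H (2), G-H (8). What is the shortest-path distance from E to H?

5

A few of the E→H routes:
E→H: 7
E→I→D→H: 3 + 8 + 1 = 12
E→F→H: 5 + 2 = 7
E→A→H: 3 + 2 = 5
Best route has total 5.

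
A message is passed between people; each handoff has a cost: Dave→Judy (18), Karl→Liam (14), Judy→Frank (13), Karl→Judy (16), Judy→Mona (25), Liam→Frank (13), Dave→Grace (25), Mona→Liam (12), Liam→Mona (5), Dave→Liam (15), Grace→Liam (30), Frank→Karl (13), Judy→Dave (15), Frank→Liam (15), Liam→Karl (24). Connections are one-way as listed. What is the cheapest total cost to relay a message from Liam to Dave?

Routes from Liam to Dave:
Liam-Karl-Judy-Dave: 24 + 16 + 15 = 55
Liam-Frank-Karl-Judy-Dave: 13 + 13 + 16 + 15 = 57
Shortest: 55.

55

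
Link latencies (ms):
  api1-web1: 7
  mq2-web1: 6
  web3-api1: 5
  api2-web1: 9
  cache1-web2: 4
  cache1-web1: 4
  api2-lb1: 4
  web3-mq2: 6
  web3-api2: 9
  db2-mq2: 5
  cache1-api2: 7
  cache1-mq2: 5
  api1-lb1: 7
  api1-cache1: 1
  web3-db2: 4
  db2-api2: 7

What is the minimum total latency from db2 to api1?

Some routes from db2 to api1:
db2-web3-api1: 4 + 5 = 9
db2-mq2-cache1-api1: 5 + 5 + 1 = 11
db2-mq2-web1-cache1-api1: 5 + 6 + 4 + 1 = 16
db2-api2-cache1-api1: 7 + 7 + 1 = 15
Shortest: 9 ms.

9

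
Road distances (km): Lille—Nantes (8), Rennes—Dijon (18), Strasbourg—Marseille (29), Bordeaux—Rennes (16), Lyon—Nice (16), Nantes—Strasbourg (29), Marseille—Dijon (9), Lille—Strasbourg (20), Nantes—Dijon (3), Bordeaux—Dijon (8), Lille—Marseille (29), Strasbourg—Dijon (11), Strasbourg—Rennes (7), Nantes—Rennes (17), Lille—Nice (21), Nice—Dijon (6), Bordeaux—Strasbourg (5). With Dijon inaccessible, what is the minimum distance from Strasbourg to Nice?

Routes from Strasbourg to Nice avoiding Dijon:
Strasbourg→Bordeaux→Rennes→Nantes→Lille→Nice: 5 + 16 + 17 + 8 + 21 = 67
Strasbourg→Marseille→Lille→Nice: 29 + 29 + 21 = 79
Strasbourg→Nantes→Lille→Nice: 29 + 8 + 21 = 58
Strasbourg→Rennes→Nantes→Lille→Nice: 7 + 17 + 8 + 21 = 53
Strasbourg→Lille→Nice: 20 + 21 = 41
Shortest: 41 km.

41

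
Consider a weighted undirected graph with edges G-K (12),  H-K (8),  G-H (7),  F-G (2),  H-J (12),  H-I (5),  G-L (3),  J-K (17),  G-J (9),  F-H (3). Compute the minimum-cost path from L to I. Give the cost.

13

Routes from L to I:
L-G-H-I: 3 + 7 + 5 = 15
L-G-K-J-H-I: 3 + 12 + 17 + 12 + 5 = 49
L-G-J-K-H-I: 3 + 9 + 17 + 8 + 5 = 42
L-G-K-H-I: 3 + 12 + 8 + 5 = 28
L-G-J-H-I: 3 + 9 + 12 + 5 = 29
L-G-F-H-I: 3 + 2 + 3 + 5 = 13
Shortest: 13.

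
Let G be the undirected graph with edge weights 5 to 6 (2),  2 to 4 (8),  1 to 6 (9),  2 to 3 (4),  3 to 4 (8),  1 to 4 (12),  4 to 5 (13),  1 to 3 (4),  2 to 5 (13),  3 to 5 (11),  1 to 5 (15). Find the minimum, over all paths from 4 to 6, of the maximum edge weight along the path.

9

A few of the 4→6 routes:
4 -> 2 -> 3 -> 1 -> 6: max(8, 4, 4, 9) = 9
4 -> 3 -> 1 -> 6: max(8, 4, 9) = 9
4 -> 3 -> 5 -> 6: max(8, 11, 2) = 11
Best route has worst link 9.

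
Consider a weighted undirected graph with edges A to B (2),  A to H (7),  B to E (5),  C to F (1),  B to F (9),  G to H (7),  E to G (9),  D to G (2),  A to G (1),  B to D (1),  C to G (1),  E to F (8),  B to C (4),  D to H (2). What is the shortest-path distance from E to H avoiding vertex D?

14

Checking several routes:
E - G - H: 9 + 7 = 16
E - B - A - G - H: 5 + 2 + 1 + 7 = 15
E - B - A - H: 5 + 2 + 7 = 14
E - F - C - G - H: 8 + 1 + 1 + 7 = 17
Best route has total 14.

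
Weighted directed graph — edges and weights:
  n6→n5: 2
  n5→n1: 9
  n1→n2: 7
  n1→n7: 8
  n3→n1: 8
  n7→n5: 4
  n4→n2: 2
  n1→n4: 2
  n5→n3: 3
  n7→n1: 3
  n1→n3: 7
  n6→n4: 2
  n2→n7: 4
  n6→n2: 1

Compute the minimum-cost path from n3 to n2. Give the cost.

12

Paths from n3 to n2:
n3 -> n1 -> n4 -> n2: 8 + 2 + 2 = 12
n3 -> n1 -> n2: 8 + 7 = 15
Shortest: 12.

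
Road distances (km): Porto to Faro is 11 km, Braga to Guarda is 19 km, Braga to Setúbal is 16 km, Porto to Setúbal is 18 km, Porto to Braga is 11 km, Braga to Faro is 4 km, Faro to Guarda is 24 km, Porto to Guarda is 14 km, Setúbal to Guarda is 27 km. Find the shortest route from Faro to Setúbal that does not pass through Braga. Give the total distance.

29

Candidate routes:
Faro → Porto → Setúbal: 11 + 18 = 29
Faro → Guarda → Porto → Setúbal: 24 + 14 + 18 = 56
Faro → Guarda → Setúbal: 24 + 27 = 51
Faro → Porto → Guarda → Setúbal: 11 + 14 + 27 = 52
The minimum is 29 km.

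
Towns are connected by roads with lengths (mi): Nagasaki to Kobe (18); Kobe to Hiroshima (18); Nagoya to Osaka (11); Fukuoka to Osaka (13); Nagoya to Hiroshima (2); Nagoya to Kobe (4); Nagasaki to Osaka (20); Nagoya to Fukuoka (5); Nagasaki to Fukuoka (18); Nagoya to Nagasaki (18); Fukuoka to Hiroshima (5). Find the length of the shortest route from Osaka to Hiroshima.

Some routes from Osaka to Hiroshima:
Osaka -> Nagoya -> Hiroshima: 11 + 2 = 13
Osaka -> Fukuoka -> Hiroshima: 13 + 5 = 18
Osaka -> Fukuoka -> Nagoya -> Hiroshima: 13 + 5 + 2 = 20
The minimum is 13 mi.

13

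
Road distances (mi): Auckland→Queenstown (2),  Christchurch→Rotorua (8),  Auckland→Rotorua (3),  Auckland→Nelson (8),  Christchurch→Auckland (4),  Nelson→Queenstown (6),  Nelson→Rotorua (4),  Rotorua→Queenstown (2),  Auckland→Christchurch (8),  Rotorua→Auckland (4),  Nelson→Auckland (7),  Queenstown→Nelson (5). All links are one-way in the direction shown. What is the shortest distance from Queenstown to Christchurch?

Paths from Queenstown to Christchurch:
Queenstown -> Nelson -> Auckland -> Christchurch: 5 + 7 + 8 = 20
Queenstown -> Nelson -> Rotorua -> Auckland -> Christchurch: 5 + 4 + 4 + 8 = 21
Best route has total 20 mi.

20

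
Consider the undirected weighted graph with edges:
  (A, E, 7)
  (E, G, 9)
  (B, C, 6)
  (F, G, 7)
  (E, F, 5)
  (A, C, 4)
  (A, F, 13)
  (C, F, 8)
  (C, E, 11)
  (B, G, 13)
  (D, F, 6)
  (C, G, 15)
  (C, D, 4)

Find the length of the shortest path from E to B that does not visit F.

A few of the E→B routes:
E - G - C - B: 9 + 15 + 6 = 30
E - G - B: 9 + 13 = 22
E - C - B: 11 + 6 = 17
E - C - G - B: 11 + 15 + 13 = 39
E - A - C - B: 7 + 4 + 6 = 17
The minimum is 17.

17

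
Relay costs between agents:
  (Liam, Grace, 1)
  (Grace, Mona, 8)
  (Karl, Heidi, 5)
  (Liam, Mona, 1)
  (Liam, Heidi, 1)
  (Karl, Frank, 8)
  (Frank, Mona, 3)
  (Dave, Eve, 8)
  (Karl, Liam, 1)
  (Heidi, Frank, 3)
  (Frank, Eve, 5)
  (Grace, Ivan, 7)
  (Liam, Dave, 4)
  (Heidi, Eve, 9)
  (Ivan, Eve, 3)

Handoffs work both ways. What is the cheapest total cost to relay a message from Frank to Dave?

Checking several routes:
Frank → Karl → Liam → Dave: 8 + 1 + 4 = 13
Frank → Mona → Liam → Dave: 3 + 1 + 4 = 8
Frank → Heidi → Karl → Liam → Dave: 3 + 5 + 1 + 4 = 13
Frank → Heidi → Liam → Dave: 3 + 1 + 4 = 8
Frank → Eve → Dave: 5 + 8 = 13
Best route has total 8.

8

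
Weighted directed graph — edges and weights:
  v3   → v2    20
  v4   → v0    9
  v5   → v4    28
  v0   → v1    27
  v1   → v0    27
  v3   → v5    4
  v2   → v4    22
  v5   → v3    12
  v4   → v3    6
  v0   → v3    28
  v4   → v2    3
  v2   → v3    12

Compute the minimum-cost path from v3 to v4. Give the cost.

32

Routes from v3 to v4:
v3 -> v2 -> v4: 20 + 22 = 42
v3 -> v5 -> v4: 4 + 28 = 32
Best route has total 32.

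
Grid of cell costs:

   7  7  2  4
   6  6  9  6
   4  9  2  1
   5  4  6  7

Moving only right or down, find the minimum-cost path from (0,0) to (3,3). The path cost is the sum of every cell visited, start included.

Path [0,0]→[0,1]→[0,2]→[0,3]→[1,3]→[2,3]→[3,3]: 7 + 7 + 2 + 4 + 6 + 1 + 7 = 34.

34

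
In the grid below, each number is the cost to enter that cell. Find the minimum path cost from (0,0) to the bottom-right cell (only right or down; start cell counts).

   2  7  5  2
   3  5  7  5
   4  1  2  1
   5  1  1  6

Path [0,0] → [1,0] → [2,0] → [2,1] → [3,1] → [3,2] → [3,3]: 2 + 3 + 4 + 1 + 1 + 1 + 6 = 18.

18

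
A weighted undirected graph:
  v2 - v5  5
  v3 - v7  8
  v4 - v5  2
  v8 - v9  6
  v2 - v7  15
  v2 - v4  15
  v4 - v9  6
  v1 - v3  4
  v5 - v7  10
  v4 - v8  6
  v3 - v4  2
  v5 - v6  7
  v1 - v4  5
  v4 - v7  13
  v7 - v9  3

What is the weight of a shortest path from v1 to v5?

A few of the v1→v5 routes:
v1 -> v4 -> v5: 5 + 2 = 7
v1 -> v3 -> v4 -> v5: 4 + 2 + 2 = 8
v1 -> v3 -> v7 -> v5: 4 + 8 + 10 = 22
v1 -> v3 -> v7 -> v9 -> v4 -> v5: 4 + 8 + 3 + 6 + 2 = 23
v1 -> v4 -> v9 -> v7 -> v5: 5 + 6 + 3 + 10 = 24
Best route has total 7.

7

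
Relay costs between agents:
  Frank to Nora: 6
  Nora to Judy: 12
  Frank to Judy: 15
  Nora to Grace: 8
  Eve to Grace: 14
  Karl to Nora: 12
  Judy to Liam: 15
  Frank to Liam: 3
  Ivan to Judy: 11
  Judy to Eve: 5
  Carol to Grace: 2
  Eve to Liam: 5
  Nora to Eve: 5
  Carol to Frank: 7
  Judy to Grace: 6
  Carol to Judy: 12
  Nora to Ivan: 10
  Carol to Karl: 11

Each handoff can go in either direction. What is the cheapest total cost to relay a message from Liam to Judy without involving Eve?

A few of the Liam→Judy routes:
Liam → Frank → Judy: 3 + 15 = 18
Liam → Frank → Carol → Judy: 3 + 7 + 12 = 22
Liam → Frank → Carol → Grace → Judy: 3 + 7 + 2 + 6 = 18
Liam → Judy: 15
Liam → Frank → Nora → Judy: 3 + 6 + 12 = 21
Shortest: 15.

15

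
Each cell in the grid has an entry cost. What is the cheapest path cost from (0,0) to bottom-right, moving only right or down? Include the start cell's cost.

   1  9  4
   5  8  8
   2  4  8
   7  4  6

22

Take r0c0 → r1c0 → r2c0 → r2c1 → r3c1 → r3c2 for a total of 1 + 5 + 2 + 4 + 4 + 6 = 22.
(Top row then right column would cost 36.)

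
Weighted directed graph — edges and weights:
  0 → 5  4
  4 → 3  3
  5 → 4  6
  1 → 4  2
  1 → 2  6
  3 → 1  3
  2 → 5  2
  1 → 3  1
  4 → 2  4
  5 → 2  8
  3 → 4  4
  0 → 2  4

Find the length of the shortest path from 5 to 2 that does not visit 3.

8

Routes from 5 to 2 avoiding 3:
5 → 2: 8
5 → 4 → 2: 6 + 4 = 10
Best route has total 8.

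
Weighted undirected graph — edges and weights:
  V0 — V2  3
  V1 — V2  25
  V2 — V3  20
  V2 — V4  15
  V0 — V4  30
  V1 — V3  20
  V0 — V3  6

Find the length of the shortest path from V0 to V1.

Routes from V0 to V1:
V0-V2-V1: 3 + 25 = 28
V0-V4-V2-V3-V1: 30 + 15 + 20 + 20 = 85
V0-V3-V1: 6 + 20 = 26
V0-V4-V2-V1: 30 + 15 + 25 = 70
V0-V3-V2-V1: 6 + 20 + 25 = 51
V0-V2-V3-V1: 3 + 20 + 20 = 43
Best route has total 26.

26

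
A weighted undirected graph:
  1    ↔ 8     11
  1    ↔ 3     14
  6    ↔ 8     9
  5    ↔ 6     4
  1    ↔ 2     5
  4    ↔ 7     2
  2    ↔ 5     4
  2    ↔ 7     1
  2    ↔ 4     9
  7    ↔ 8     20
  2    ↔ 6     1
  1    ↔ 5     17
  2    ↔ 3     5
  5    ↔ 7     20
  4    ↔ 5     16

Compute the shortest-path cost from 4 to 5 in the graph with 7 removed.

13

Checking several routes:
4 - 2 - 6 - 5: 9 + 1 + 4 = 14
4 - 5: 16
4 - 2 - 5: 9 + 4 = 13
Shortest: 13.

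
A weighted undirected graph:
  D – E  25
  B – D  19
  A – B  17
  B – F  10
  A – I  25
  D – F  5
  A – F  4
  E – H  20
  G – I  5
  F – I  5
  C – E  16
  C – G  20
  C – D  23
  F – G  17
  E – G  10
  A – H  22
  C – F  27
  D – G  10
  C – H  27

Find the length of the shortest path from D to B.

Comparing a few candidate routes:
D-B: 19
D-G-I-F-B: 10 + 5 + 5 + 10 = 30
D-F-A-B: 5 + 4 + 17 = 26
D-F-B: 5 + 10 = 15
The minimum is 15.

15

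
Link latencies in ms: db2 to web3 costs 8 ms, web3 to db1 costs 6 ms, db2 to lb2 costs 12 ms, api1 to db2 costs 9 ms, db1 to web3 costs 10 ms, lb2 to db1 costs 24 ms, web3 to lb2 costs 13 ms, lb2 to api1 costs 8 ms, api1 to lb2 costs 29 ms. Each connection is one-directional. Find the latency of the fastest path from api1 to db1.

Paths from api1 to db1:
api1 → db2 → web3 → lb2 → db1: 9 + 8 + 13 + 24 = 54
api1 → db2 → web3 → db1: 9 + 8 + 6 = 23
api1 → lb2 → db1: 29 + 24 = 53
api1 → db2 → lb2 → db1: 9 + 12 + 24 = 45
Best route has total 23 ms.

23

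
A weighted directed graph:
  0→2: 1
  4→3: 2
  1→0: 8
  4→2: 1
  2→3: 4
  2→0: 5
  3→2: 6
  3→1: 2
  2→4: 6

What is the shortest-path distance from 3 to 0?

10

Paths from 3 to 0:
3-1-0: 2 + 8 = 10
3-2-0: 6 + 5 = 11
Best route has total 10.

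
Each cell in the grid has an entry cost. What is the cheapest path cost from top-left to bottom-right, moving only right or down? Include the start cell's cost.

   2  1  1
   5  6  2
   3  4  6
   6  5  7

Path [0,0] → [0,1] → [0,2] → [1,2] → [2,2] → [3,2]: 2 + 1 + 1 + 2 + 6 + 7 = 19.

19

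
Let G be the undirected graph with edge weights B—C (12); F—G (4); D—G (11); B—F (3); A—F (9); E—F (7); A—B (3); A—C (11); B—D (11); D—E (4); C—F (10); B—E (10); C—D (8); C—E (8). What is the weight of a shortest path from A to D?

Some routes from A to D:
A → C → D: 11 + 8 = 19
A → B → E → D: 3 + 10 + 4 = 17
A → B → F → E → D: 3 + 3 + 7 + 4 = 17
A → B → D: 3 + 11 = 14
Best route has total 14.

14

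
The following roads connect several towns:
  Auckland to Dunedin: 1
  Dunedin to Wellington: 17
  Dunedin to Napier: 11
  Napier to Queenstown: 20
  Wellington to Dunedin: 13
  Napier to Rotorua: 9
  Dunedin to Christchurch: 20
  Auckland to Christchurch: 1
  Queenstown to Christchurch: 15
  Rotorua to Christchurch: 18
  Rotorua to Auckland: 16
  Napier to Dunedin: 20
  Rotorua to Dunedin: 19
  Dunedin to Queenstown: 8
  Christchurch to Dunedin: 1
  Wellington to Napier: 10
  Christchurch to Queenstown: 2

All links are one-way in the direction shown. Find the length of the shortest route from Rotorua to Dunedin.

17

Paths from Rotorua to Dunedin:
Rotorua-Dunedin: 19
Rotorua-Auckland-Christchurch-Dunedin: 16 + 1 + 1 = 18
Rotorua-Christchurch-Dunedin: 18 + 1 = 19
Rotorua-Auckland-Dunedin: 16 + 1 = 17
Best route has total 17.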